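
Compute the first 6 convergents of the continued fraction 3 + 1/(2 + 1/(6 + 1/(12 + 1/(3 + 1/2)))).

3/1, 7/2, 45/13, 547/158, 1686/487, 3919/1132

Using the convergent recurrence p_i = a_i*p_{i-1} + p_{i-2}, q_i = a_i*q_{i-1} + q_{i-2} with p_{-2}=0, p_{-1}=1, q_{-2}=1, q_{-1}=0:
  i=0: a_0=3, p_0 = 3*1 + 0 = 3, q_0 = 3*0 + 1 = 1.
  i=1: a_1=2, p_1 = 2*3 + 1 = 7, q_1 = 2*1 + 0 = 2.
  i=2: a_2=6, p_2 = 6*7 + 3 = 45, q_2 = 6*2 + 1 = 13.
  i=3: a_3=12, p_3 = 12*45 + 7 = 547, q_3 = 12*13 + 2 = 158.
  i=4: a_4=3, p_4 = 3*547 + 45 = 1686, q_4 = 3*158 + 13 = 487.
  i=5: a_5=2, p_5 = 2*1686 + 547 = 3919, q_5 = 2*487 + 158 = 1132.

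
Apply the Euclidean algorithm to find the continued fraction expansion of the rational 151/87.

Run the Euclidean algorithm on 151 and 87; the successive quotients are the partial quotients a_0, a_1, ... (each step inverts the fractional part left over by the previous one):
  151 = 1*87 + 64, so a_0 = 1.
  87 = 1*64 + 23, so a_1 = 1.
  64 = 2*23 + 18, so a_2 = 2.
  23 = 1*18 + 5, so a_3 = 1.
  18 = 3*5 + 3, so a_4 = 3.
  5 = 1*3 + 2, so a_5 = 1.
  3 = 1*2 + 1, so a_6 = 1.
  2 = 2*1 + 0, so a_7 = 2.
The remainder reaches 0 after 8 divisions, so the expansion has 8 partial quotients, read off in order.

[1; 1, 2, 1, 3, 1, 1, 2]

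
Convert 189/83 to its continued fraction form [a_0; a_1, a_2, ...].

[2; 3, 1, 1, 1, 1, 4]

Run the Euclidean algorithm on 189 and 83; the successive quotients are the partial quotients a_0, a_1, ... (each step inverts the fractional part left over by the previous one):
  189 = 2*83 + 23, so a_0 = 2.
  83 = 3*23 + 14, so a_1 = 3.
  23 = 1*14 + 9, so a_2 = 1.
  14 = 1*9 + 5, so a_3 = 1.
  9 = 1*5 + 4, so a_4 = 1.
  5 = 1*4 + 1, so a_5 = 1.
  4 = 4*1 + 0, so a_6 = 4.
The remainder reaches 0 after 7 divisions, so the expansion has 7 partial quotients, read off in order.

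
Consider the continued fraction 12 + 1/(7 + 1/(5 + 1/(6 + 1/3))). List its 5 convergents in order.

Using the convergent recurrence p_i = a_i*p_{i-1} + p_{i-2}, q_i = a_i*q_{i-1} + q_{i-2} with p_{-2}=0, p_{-1}=1, q_{-2}=1, q_{-1}=0:
  i=0: a_0=12, p_0 = 12*1 + 0 = 12, q_0 = 12*0 + 1 = 1.
  i=1: a_1=7, p_1 = 7*12 + 1 = 85, q_1 = 7*1 + 0 = 7.
  i=2: a_2=5, p_2 = 5*85 + 12 = 437, q_2 = 5*7 + 1 = 36.
  i=3: a_3=6, p_3 = 6*437 + 85 = 2707, q_3 = 6*36 + 7 = 223.
  i=4: a_4=3, p_4 = 3*2707 + 437 = 8558, q_4 = 3*223 + 36 = 705.

12/1, 85/7, 437/36, 2707/223, 8558/705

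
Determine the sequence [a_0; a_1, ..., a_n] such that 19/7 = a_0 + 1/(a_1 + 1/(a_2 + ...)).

[2; 1, 2, 2]

Run the Euclidean algorithm on 19 and 7; the successive quotients are the partial quotients a_0, a_1, ... (each step inverts the fractional part left over by the previous one):
  19 = 2*7 + 5, so a_0 = 2.
  7 = 1*5 + 2, so a_1 = 1.
  5 = 2*2 + 1, so a_2 = 2.
  2 = 2*1 + 0, so a_3 = 2.
The remainder reaches 0 after 4 divisions, so the expansion has 4 partial quotients, read off in order.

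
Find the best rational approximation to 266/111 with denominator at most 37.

Expand x = 266/111 as a continued fraction with the Euclidean algorithm:
  266 = 2*111 + 44, so a_0 = 2.
  111 = 2*44 + 23, so a_1 = 2.
  44 = 1*23 + 21, so a_2 = 1.
  23 = 1*21 + 2, so a_3 = 1.
  21 = 10*2 + 1, so a_4 = 10.
  2 = 2*1 + 0, so a_5 = 2.
so x = [2; 2, 1, 1, 10, 2].
Convergents (p_i = a_i*p_{i-1} + p_{i-2}, q_i = a_i*q_{i-1} + q_{i-2} with p_{-2}=0, p_{-1}=1, q_{-2}=1, q_{-1}=0), until the denominator exceeds 37:
  i=0: a_0=2, p_0 = 2*1 + 0 = 2, q_0 = 2*0 + 1 = 1.
  i=1: a_1=2, p_1 = 2*2 + 1 = 5, q_1 = 2*1 + 0 = 2.
  i=2: a_2=1, p_2 = 1*5 + 2 = 7, q_2 = 1*2 + 1 = 3.
  i=3: a_3=1, p_3 = 1*7 + 5 = 12, q_3 = 1*3 + 2 = 5.
  i=4: a_4=10, p_4 = 10*12 + 7 = 127, q_4 = 10*5 + 3 = 53.
q_4 = 53 > 37, so the last convergent with denominator <= 37 is p_3/q_3 = 12/5.
The closest fraction with denominator <= 37 is either p_3/q_3 or the intermediate fraction (k*p_3 + p_2)/(k*q_3 + q_2) with the largest k >= 1 whose denominator stays <= 37; these approach x as k grows, and every other convergent or intermediate fraction in range is farther away.
Largest k: floor((37 - q_2)/q_3) = floor((37 - 3)/5) = 6.
That gives (6*12 + 7)/(6*5 + 3) = 79/33.
Compare the errors: |x - 12/5| = |266*5 - 12*111|/(111*5) = 2/555, and |x - 79/33| = |266*33 - 79*111|/(111*33) = 9/3663.
Cross-multiplying, 9*555 = 4995 < 7326 = 2*3663, so 9/3663 is smaller: the intermediate fraction 79/33 is closer to x than 12/5.

79/33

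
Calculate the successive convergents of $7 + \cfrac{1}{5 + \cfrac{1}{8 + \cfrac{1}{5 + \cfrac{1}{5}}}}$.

Using the convergent recurrence p_i = a_i*p_{i-1} + p_{i-2}, q_i = a_i*q_{i-1} + q_{i-2} with p_{-2}=0, p_{-1}=1, q_{-2}=1, q_{-1}=0:
  i=0: a_0=7, p_0 = 7*1 + 0 = 7, q_0 = 7*0 + 1 = 1.
  i=1: a_1=5, p_1 = 5*7 + 1 = 36, q_1 = 5*1 + 0 = 5.
  i=2: a_2=8, p_2 = 8*36 + 7 = 295, q_2 = 8*5 + 1 = 41.
  i=3: a_3=5, p_3 = 5*295 + 36 = 1511, q_3 = 5*41 + 5 = 210.
  i=4: a_4=5, p_4 = 5*1511 + 295 = 7850, q_4 = 5*210 + 41 = 1091.

7/1, 36/5, 295/41, 1511/210, 7850/1091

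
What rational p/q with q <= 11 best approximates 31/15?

Expand x = 31/15 as a continued fraction with the Euclidean algorithm:
  31 = 2*15 + 1, so a_0 = 2.
  15 = 15*1 + 0, so a_1 = 15.
so x = [2; 15].
Convergents (p_i = a_i*p_{i-1} + p_{i-2}, q_i = a_i*q_{i-1} + q_{i-2} with p_{-2}=0, p_{-1}=1, q_{-2}=1, q_{-1}=0), until the denominator exceeds 11:
  i=0: a_0=2, p_0 = 2*1 + 0 = 2, q_0 = 2*0 + 1 = 1.
  i=1: a_1=15, p_1 = 15*2 + 1 = 31, q_1 = 15*1 + 0 = 15.
q_1 = 15 > 11, so the last convergent with denominator <= 11 is p_0/q_0 = 2/1.
The closest fraction with denominator <= 11 is either p_0/q_0 or the intermediate fraction (k*p_0 + p_{-1})/(k*q_0 + q_{-1}) with the largest k >= 1 whose denominator stays <= 11; these approach x as k grows, and every other convergent or intermediate fraction in range is farther away.
Largest k: floor((11 - q_{-1})/q_0) = floor((11 - 0)/1) = 11 (using the seeds p_{-1} = 1, q_{-1} = 0).
That gives (11*2 + 1)/(11*1 + 0) = 23/11.
Compare the errors: |x - 2/1| = |31*1 - 2*15|/(15*1) = 1/15, and |x - 23/11| = |31*11 - 23*15|/(15*11) = 4/165.
Cross-multiplying, 4*15 = 60 < 165 = 1*165, so 4/165 is smaller: the intermediate fraction 23/11 is closer to x than 2/1.

23/11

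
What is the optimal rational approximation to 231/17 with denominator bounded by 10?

Expand x = 231/17 as a continued fraction with the Euclidean algorithm:
  231 = 13*17 + 10, so a_0 = 13.
  17 = 1*10 + 7, so a_1 = 1.
  10 = 1*7 + 3, so a_2 = 1.
  7 = 2*3 + 1, so a_3 = 2.
  3 = 3*1 + 0, so a_4 = 3.
so x = [13; 1, 1, 2, 3].
Convergents (p_i = a_i*p_{i-1} + p_{i-2}, q_i = a_i*q_{i-1} + q_{i-2} with p_{-2}=0, p_{-1}=1, q_{-2}=1, q_{-1}=0), until the denominator exceeds 10:
  i=0: a_0=13, p_0 = 13*1 + 0 = 13, q_0 = 13*0 + 1 = 1.
  i=1: a_1=1, p_1 = 1*13 + 1 = 14, q_1 = 1*1 + 0 = 1.
  i=2: a_2=1, p_2 = 1*14 + 13 = 27, q_2 = 1*1 + 1 = 2.
  i=3: a_3=2, p_3 = 2*27 + 14 = 68, q_3 = 2*2 + 1 = 5.
  i=4: a_4=3, p_4 = 3*68 + 27 = 231, q_4 = 3*5 + 2 = 17.
q_4 = 17 > 10, so the last convergent with denominator <= 10 is p_3/q_3 = 68/5.
The closest fraction with denominator <= 10 is either p_3/q_3 or the intermediate fraction (k*p_3 + p_2)/(k*q_3 + q_2) with the largest k >= 1 whose denominator stays <= 10; these approach x as k grows, and every other convergent or intermediate fraction in range is farther away.
Largest k: floor((10 - q_2)/q_3) = floor((10 - 2)/5) = 1.
That gives (1*68 + 27)/(1*5 + 2) = 95/7.
Compare the errors: |x - 68/5| = |231*5 - 68*17|/(17*5) = 1/85, and |x - 95/7| = |231*7 - 95*17|/(17*7) = 2/119.
Cross-multiplying, 1*119 = 119 < 170 = 2*85, so 1/85 is smaller: the convergent 68/5 is closer to x than 95/7.

68/5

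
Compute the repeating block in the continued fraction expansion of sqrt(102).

Write x_i = (sqrt(102) + m_i)/d_i with (m_0, d_0) = (0, 1). a_0 = floor(sqrt(102)) = 10, since 10^2 = 100 <= 102 < 121 = 11^2.
Iterate m_{i+1} = d_i*a_i - m_i, d_{i+1} = (102 - m_{i+1}^2)/d_i, a_{i+1} = floor((a_0 + m_{i+1})/d_{i+1}):
  m_1 = 1*10 - 0 = 10, d_1 = (102 - 10^2)/1 = 2/1 = 2, a_1 = floor((10 + 10)/2) = 10.
  m_2 = 2*10 - 10 = 10, d_2 = (102 - 10^2)/2 = 2/2 = 1, a_2 = floor((10 + 10)/1) = 20.
  m_3 = 1*20 - 10 = 10, d_3 = (102 - 10^2)/1 = 2/1 = 2: (m_3, d_3) = (m_1, d_1) = (10, 2), so from here the quotients repeat a_1, a_2; the period length is 2.
Hence the expansion of sqrt(102) is a_0 = 10 followed by the repeating block 10, 20 (period 2).

[10; (10, 20)]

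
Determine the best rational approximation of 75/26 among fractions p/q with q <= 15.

Expand x = 75/26 as a continued fraction with the Euclidean algorithm:
  75 = 2*26 + 23, so a_0 = 2.
  26 = 1*23 + 3, so a_1 = 1.
  23 = 7*3 + 2, so a_2 = 7.
  3 = 1*2 + 1, so a_3 = 1.
  2 = 2*1 + 0, so a_4 = 2.
so x = [2; 1, 7, 1, 2].
Convergents (p_i = a_i*p_{i-1} + p_{i-2}, q_i = a_i*q_{i-1} + q_{i-2} with p_{-2}=0, p_{-1}=1, q_{-2}=1, q_{-1}=0), until the denominator exceeds 15:
  i=0: a_0=2, p_0 = 2*1 + 0 = 2, q_0 = 2*0 + 1 = 1.
  i=1: a_1=1, p_1 = 1*2 + 1 = 3, q_1 = 1*1 + 0 = 1.
  i=2: a_2=7, p_2 = 7*3 + 2 = 23, q_2 = 7*1 + 1 = 8.
  i=3: a_3=1, p_3 = 1*23 + 3 = 26, q_3 = 1*8 + 1 = 9.
  i=4: a_4=2, p_4 = 2*26 + 23 = 75, q_4 = 2*9 + 8 = 26.
q_4 = 26 > 15, so the last convergent with denominator <= 15 is p_3/q_3 = 26/9.
The closest fraction with denominator <= 15 is either p_3/q_3 or the intermediate fraction (k*p_3 + p_2)/(k*q_3 + q_2) with the largest k >= 1 whose denominator stays <= 15; these approach x as k grows, and every other convergent or intermediate fraction in range is farther away.
Largest k: floor((15 - q_2)/q_3) = floor((15 - 8)/9) = 0.
Since k = 0, no intermediate fraction beyond p_3/q_3 has denominator <= 15, so the convergent 26/9 is the closest (its error is |75*9 - 26*26|/(26*9) = 1/234).

26/9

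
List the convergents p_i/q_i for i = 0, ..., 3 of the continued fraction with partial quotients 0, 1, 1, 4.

Using the convergent recurrence p_i = a_i*p_{i-1} + p_{i-2}, q_i = a_i*q_{i-1} + q_{i-2} with p_{-2}=0, p_{-1}=1, q_{-2}=1, q_{-1}=0:
  i=0: a_0=0, p_0 = 0*1 + 0 = 0, q_0 = 0*0 + 1 = 1.
  i=1: a_1=1, p_1 = 1*0 + 1 = 1, q_1 = 1*1 + 0 = 1.
  i=2: a_2=1, p_2 = 1*1 + 0 = 1, q_2 = 1*1 + 1 = 2.
  i=3: a_3=4, p_3 = 4*1 + 1 = 5, q_3 = 4*2 + 1 = 9.

0/1, 1/1, 1/2, 5/9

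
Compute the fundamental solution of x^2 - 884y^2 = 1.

First expand sqrt(884) as a continued fraction. With x_i = (sqrt(884) + m_i)/d_i and (m_0, d_0) = (0, 1): a_0 = floor(sqrt(884)) = 29, since 29^2 = 841 <= 884 < 900 = 30^2.
Iterate m_{i+1} = d_i*a_i - m_i, d_{i+1} = (884 - m_{i+1}^2)/d_i, a_{i+1} = floor((a_0 + m_{i+1})/d_{i+1}):
  m_1 = 1*29 - 0 = 29, d_1 = (884 - 29^2)/1 = 43/1 = 43, a_1 = floor((29 + 29)/43) = 1.
  m_2 = 43*1 - 29 = 14, d_2 = (884 - 14^2)/43 = 688/43 = 16, a_2 = floor((29 + 14)/16) = 2.
  m_3 = 16*2 - 14 = 18, d_3 = (884 - 18^2)/16 = 560/16 = 35, a_3 = floor((29 + 18)/35) = 1.
  m_4 = 35*1 - 18 = 17, d_4 = (884 - 17^2)/35 = 595/35 = 17, a_4 = floor((29 + 17)/17) = 2.
  m_5 = 17*2 - 17 = 17, d_5 = (884 - 17^2)/17 = 595/17 = 35, a_5 = floor((29 + 17)/35) = 1.
  m_6 = 35*1 - 17 = 18, d_6 = (884 - 18^2)/35 = 560/35 = 16, a_6 = floor((29 + 18)/16) = 2.
  m_7 = 16*2 - 18 = 14, d_7 = (884 - 14^2)/16 = 688/16 = 43, a_7 = floor((29 + 14)/43) = 1.
  m_8 = 43*1 - 14 = 29, d_8 = (884 - 29^2)/43 = 43/43 = 1, a_8 = floor((29 + 29)/1) = 58.
  m_9 = 1*58 - 29 = 29, d_9 = (884 - 29^2)/1 = 43/1 = 43: (m_9, d_9) = (m_1, d_1) = (29, 43), so from here the quotients repeat a_1, ..., a_8; the period length is 8.
So sqrt(884) = [29; (1, 2, 1, 2, 1, 2, 1, 58)] with period length k = 8.
k is even, so the fundamental solution of x^2 - 884y^2 = 1 is (p_{k-1}, q_{k-1}) = (p_7, q_7); compute convergents through index 7.
Convergents (p_i = a_i*p_{i-1} + p_{i-2}, q_i = a_i*q_{i-1} + q_{i-2} with p_{-2}=0, p_{-1}=1, q_{-2}=1, q_{-1}=0):
  i=0: a_0=29, p_0 = 29*1 + 0 = 29, q_0 = 29*0 + 1 = 1.
  i=1: a_1=1, p_1 = 1*29 + 1 = 30, q_1 = 1*1 + 0 = 1.
  i=2: a_2=2, p_2 = 2*30 + 29 = 89, q_2 = 2*1 + 1 = 3.
  i=3: a_3=1, p_3 = 1*89 + 30 = 119, q_3 = 1*3 + 1 = 4.
  i=4: a_4=2, p_4 = 2*119 + 89 = 327, q_4 = 2*4 + 3 = 11.
  i=5: a_5=1, p_5 = 1*327 + 119 = 446, q_5 = 1*11 + 4 = 15.
  i=6: a_6=2, p_6 = 2*446 + 327 = 1219, q_6 = 2*15 + 11 = 41.
  i=7: a_7=1, p_7 = 1*1219 + 446 = 1665, q_7 = 1*41 + 15 = 56.
Check: 1665^2 - 884*56^2 = 2772225 - 2772224 = 1, so (x, y) = (1665, 56) solves the equation, and by the theorem it is the least positive solution.

(x, y) = (1665, 56)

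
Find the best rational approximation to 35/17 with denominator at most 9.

19/9

Expand x = 35/17 as a continued fraction with the Euclidean algorithm:
  35 = 2*17 + 1, so a_0 = 2.
  17 = 17*1 + 0, so a_1 = 17.
so x = [2; 17].
Convergents (p_i = a_i*p_{i-1} + p_{i-2}, q_i = a_i*q_{i-1} + q_{i-2} with p_{-2}=0, p_{-1}=1, q_{-2}=1, q_{-1}=0), until the denominator exceeds 9:
  i=0: a_0=2, p_0 = 2*1 + 0 = 2, q_0 = 2*0 + 1 = 1.
  i=1: a_1=17, p_1 = 17*2 + 1 = 35, q_1 = 17*1 + 0 = 17.
q_1 = 17 > 9, so the last convergent with denominator <= 9 is p_0/q_0 = 2/1.
The closest fraction with denominator <= 9 is either p_0/q_0 or the intermediate fraction (k*p_0 + p_{-1})/(k*q_0 + q_{-1}) with the largest k >= 1 whose denominator stays <= 9; these approach x as k grows, and every other convergent or intermediate fraction in range is farther away.
Largest k: floor((9 - q_{-1})/q_0) = floor((9 - 0)/1) = 9 (using the seeds p_{-1} = 1, q_{-1} = 0).
That gives (9*2 + 1)/(9*1 + 0) = 19/9.
Compare the errors: |x - 2/1| = |35*1 - 2*17|/(17*1) = 1/17, and |x - 19/9| = |35*9 - 19*17|/(17*9) = 8/153.
Cross-multiplying, 8*17 = 136 < 153 = 1*153, so 8/153 is smaller: the intermediate fraction 19/9 is closer to x than 2/1.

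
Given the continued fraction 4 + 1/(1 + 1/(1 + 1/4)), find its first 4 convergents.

Using the convergent recurrence p_i = a_i*p_{i-1} + p_{i-2}, q_i = a_i*q_{i-1} + q_{i-2} with p_{-2}=0, p_{-1}=1, q_{-2}=1, q_{-1}=0:
  i=0: a_0=4, p_0 = 4*1 + 0 = 4, q_0 = 4*0 + 1 = 1.
  i=1: a_1=1, p_1 = 1*4 + 1 = 5, q_1 = 1*1 + 0 = 1.
  i=2: a_2=1, p_2 = 1*5 + 4 = 9, q_2 = 1*1 + 1 = 2.
  i=3: a_3=4, p_3 = 4*9 + 5 = 41, q_3 = 4*2 + 1 = 9.

4/1, 5/1, 9/2, 41/9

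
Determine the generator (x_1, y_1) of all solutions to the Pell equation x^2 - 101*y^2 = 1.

First expand sqrt(101) as a continued fraction. With x_i = (sqrt(101) + m_i)/d_i and (m_0, d_0) = (0, 1): a_0 = floor(sqrt(101)) = 10, since 10^2 = 100 <= 101 < 121 = 11^2.
Iterate m_{i+1} = d_i*a_i - m_i, d_{i+1} = (101 - m_{i+1}^2)/d_i, a_{i+1} = floor((a_0 + m_{i+1})/d_{i+1}):
  m_1 = 1*10 - 0 = 10, d_1 = (101 - 10^2)/1 = 1/1 = 1, a_1 = floor((10 + 10)/1) = 20.
  m_2 = 1*20 - 10 = 10, d_2 = (101 - 10^2)/1 = 1/1 = 1: (m_2, d_2) = (m_1, d_1) = (10, 1), so from here the quotient a_1 repeats; the period length is 1.
So sqrt(101) = [10; (20)] with period length k = 1.
k is odd, so (p_{k-1}, q_{k-1}) only solves x^2 - 101y^2 = -1 and the fundamental solution of x^2 - 101y^2 = 1 is (p_{2k-1}, q_{2k-1}) = (p_1, q_1); compute convergents through index 1, running through the period twice.
Convergents (p_i = a_i*p_{i-1} + p_{i-2}, q_i = a_i*q_{i-1} + q_{i-2} with p_{-2}=0, p_{-1}=1, q_{-2}=1, q_{-1}=0):
  i=0: a_0=10, p_0 = 10*1 + 0 = 10, q_0 = 10*0 + 1 = 1.
  i=1: a_1=20, p_1 = 20*10 + 1 = 201, q_1 = 20*1 + 0 = 20.
Indeed p_0^2 - 101*q_0^2 = 100 - 101 = -1, not +1.
Check: 201^2 - 101*20^2 = 40401 - 40400 = 1, so (x, y) = (201, 20) solves the equation, and by the theorem it is the least positive solution.

(x, y) = (201, 20)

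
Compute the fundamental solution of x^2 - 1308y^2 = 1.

(x, y) = (217, 6)

First expand sqrt(1308) as a continued fraction. With x_i = (sqrt(1308) + m_i)/d_i and (m_0, d_0) = (0, 1): a_0 = floor(sqrt(1308)) = 36, since 36^2 = 1296 <= 1308 < 1369 = 37^2.
Iterate m_{i+1} = d_i*a_i - m_i, d_{i+1} = (1308 - m_{i+1}^2)/d_i, a_{i+1} = floor((a_0 + m_{i+1})/d_{i+1}):
  m_1 = 1*36 - 0 = 36, d_1 = (1308 - 36^2)/1 = 12/1 = 12, a_1 = floor((36 + 36)/12) = 6.
  m_2 = 12*6 - 36 = 36, d_2 = (1308 - 36^2)/12 = 12/12 = 1, a_2 = floor((36 + 36)/1) = 72.
  m_3 = 1*72 - 36 = 36, d_3 = (1308 - 36^2)/1 = 12/1 = 12: (m_3, d_3) = (m_1, d_1) = (36, 12), so from here the quotients repeat a_1, a_2; the period length is 2.
So sqrt(1308) = [36; (6, 72)] with period length k = 2.
k is even, so the fundamental solution of x^2 - 1308y^2 = 1 is (p_{k-1}, q_{k-1}) = (p_1, q_1); compute convergents through index 1.
Convergents (p_i = a_i*p_{i-1} + p_{i-2}, q_i = a_i*q_{i-1} + q_{i-2} with p_{-2}=0, p_{-1}=1, q_{-2}=1, q_{-1}=0):
  i=0: a_0=36, p_0 = 36*1 + 0 = 36, q_0 = 36*0 + 1 = 1.
  i=1: a_1=6, p_1 = 6*36 + 1 = 217, q_1 = 6*1 + 0 = 6.
Check: 217^2 - 1308*6^2 = 47089 - 47088 = 1, so (x, y) = (217, 6) solves the equation, and by the theorem it is the least positive solution.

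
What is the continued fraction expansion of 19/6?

[3; 6]

Run the Euclidean algorithm on 19 and 6; the successive quotients are the partial quotients a_0, a_1, ... (each step inverts the fractional part left over by the previous one):
  19 = 3*6 + 1, so a_0 = 3.
  6 = 6*1 + 0, so a_1 = 6.
The remainder reaches 0 after 2 divisions, so the expansion has 2 partial quotients, read off in order.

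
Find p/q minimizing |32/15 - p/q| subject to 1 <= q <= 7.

15/7

Expand x = 32/15 as a continued fraction with the Euclidean algorithm:
  32 = 2*15 + 2, so a_0 = 2.
  15 = 7*2 + 1, so a_1 = 7.
  2 = 2*1 + 0, so a_2 = 2.
so x = [2; 7, 2].
Convergents (p_i = a_i*p_{i-1} + p_{i-2}, q_i = a_i*q_{i-1} + q_{i-2} with p_{-2}=0, p_{-1}=1, q_{-2}=1, q_{-1}=0), until the denominator exceeds 7:
  i=0: a_0=2, p_0 = 2*1 + 0 = 2, q_0 = 2*0 + 1 = 1.
  i=1: a_1=7, p_1 = 7*2 + 1 = 15, q_1 = 7*1 + 0 = 7.
  i=2: a_2=2, p_2 = 2*15 + 2 = 32, q_2 = 2*7 + 1 = 15.
q_2 = 15 > 7, so the last convergent with denominator <= 7 is p_1/q_1 = 15/7.
The closest fraction with denominator <= 7 is either p_1/q_1 or the intermediate fraction (k*p_1 + p_0)/(k*q_1 + q_0) with the largest k >= 1 whose denominator stays <= 7; these approach x as k grows, and every other convergent or intermediate fraction in range is farther away.
Largest k: floor((7 - q_0)/q_1) = floor((7 - 1)/7) = 0.
Since k = 0, no intermediate fraction beyond p_1/q_1 has denominator <= 7, so the convergent 15/7 is the closest (its error is |32*7 - 15*15|/(15*7) = 1/105).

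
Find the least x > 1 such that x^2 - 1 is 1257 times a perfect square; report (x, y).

(x, y) = (101399, 2860)

First expand sqrt(1257) as a continued fraction. With x_i = (sqrt(1257) + m_i)/d_i and (m_0, d_0) = (0, 1): a_0 = floor(sqrt(1257)) = 35, since 35^2 = 1225 <= 1257 < 1296 = 36^2.
Iterate m_{i+1} = d_i*a_i - m_i, d_{i+1} = (1257 - m_{i+1}^2)/d_i, a_{i+1} = floor((a_0 + m_{i+1})/d_{i+1}):
  m_1 = 1*35 - 0 = 35, d_1 = (1257 - 35^2)/1 = 32/1 = 32, a_1 = floor((35 + 35)/32) = 2.
  m_2 = 32*2 - 35 = 29, d_2 = (1257 - 29^2)/32 = 416/32 = 13, a_2 = floor((35 + 29)/13) = 4.
  m_3 = 13*4 - 29 = 23, d_3 = (1257 - 23^2)/13 = 728/13 = 56, a_3 = floor((35 + 23)/56) = 1.
  m_4 = 56*1 - 23 = 33, d_4 = (1257 - 33^2)/56 = 168/56 = 3, a_4 = floor((35 + 33)/3) = 22.
  m_5 = 3*22 - 33 = 33, d_5 = (1257 - 33^2)/3 = 168/3 = 56, a_5 = floor((35 + 33)/56) = 1.
  m_6 = 56*1 - 33 = 23, d_6 = (1257 - 23^2)/56 = 728/56 = 13, a_6 = floor((35 + 23)/13) = 4.
  m_7 = 13*4 - 23 = 29, d_7 = (1257 - 29^2)/13 = 416/13 = 32, a_7 = floor((35 + 29)/32) = 2.
  m_8 = 32*2 - 29 = 35, d_8 = (1257 - 35^2)/32 = 32/32 = 1, a_8 = floor((35 + 35)/1) = 70.
  m_9 = 1*70 - 35 = 35, d_9 = (1257 - 35^2)/1 = 32/1 = 32: (m_9, d_9) = (m_1, d_1) = (35, 32), so from here the quotients repeat a_1, ..., a_8; the period length is 8.
So sqrt(1257) = [35; (2, 4, 1, 22, 1, 4, 2, 70)] with period length k = 8.
k is even, so the fundamental solution of x^2 - 1257y^2 = 1 is (p_{k-1}, q_{k-1}) = (p_7, q_7); compute convergents through index 7.
Convergents (p_i = a_i*p_{i-1} + p_{i-2}, q_i = a_i*q_{i-1} + q_{i-2} with p_{-2}=0, p_{-1}=1, q_{-2}=1, q_{-1}=0):
  i=0: a_0=35, p_0 = 35*1 + 0 = 35, q_0 = 35*0 + 1 = 1.
  i=1: a_1=2, p_1 = 2*35 + 1 = 71, q_1 = 2*1 + 0 = 2.
  i=2: a_2=4, p_2 = 4*71 + 35 = 319, q_2 = 4*2 + 1 = 9.
  i=3: a_3=1, p_3 = 1*319 + 71 = 390, q_3 = 1*9 + 2 = 11.
  i=4: a_4=22, p_4 = 22*390 + 319 = 8899, q_4 = 22*11 + 9 = 251.
  i=5: a_5=1, p_5 = 1*8899 + 390 = 9289, q_5 = 1*251 + 11 = 262.
  i=6: a_6=4, p_6 = 4*9289 + 8899 = 46055, q_6 = 4*262 + 251 = 1299.
  i=7: a_7=2, p_7 = 2*46055 + 9289 = 101399, q_7 = 2*1299 + 262 = 2860.
Check: 101399^2 - 1257*2860^2 = 10281757201 - 10281757200 = 1, so (x, y) = (101399, 2860) solves the equation, and by the theorem it is the least positive solution.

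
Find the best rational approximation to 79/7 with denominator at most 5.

45/4

Expand x = 79/7 as a continued fraction with the Euclidean algorithm:
  79 = 11*7 + 2, so a_0 = 11.
  7 = 3*2 + 1, so a_1 = 3.
  2 = 2*1 + 0, so a_2 = 2.
so x = [11; 3, 2].
Convergents (p_i = a_i*p_{i-1} + p_{i-2}, q_i = a_i*q_{i-1} + q_{i-2} with p_{-2}=0, p_{-1}=1, q_{-2}=1, q_{-1}=0), until the denominator exceeds 5:
  i=0: a_0=11, p_0 = 11*1 + 0 = 11, q_0 = 11*0 + 1 = 1.
  i=1: a_1=3, p_1 = 3*11 + 1 = 34, q_1 = 3*1 + 0 = 3.
  i=2: a_2=2, p_2 = 2*34 + 11 = 79, q_2 = 2*3 + 1 = 7.
q_2 = 7 > 5, so the last convergent with denominator <= 5 is p_1/q_1 = 34/3.
The closest fraction with denominator <= 5 is either p_1/q_1 or the intermediate fraction (k*p_1 + p_0)/(k*q_1 + q_0) with the largest k >= 1 whose denominator stays <= 5; these approach x as k grows, and every other convergent or intermediate fraction in range is farther away.
Largest k: floor((5 - q_0)/q_1) = floor((5 - 1)/3) = 1.
That gives (1*34 + 11)/(1*3 + 1) = 45/4.
Compare the errors: |x - 34/3| = |79*3 - 34*7|/(7*3) = 1/21, and |x - 45/4| = |79*4 - 45*7|/(7*4) = 1/28.
Cross-multiplying, 1*21 = 21 < 28 = 1*28, so 1/28 is smaller: the intermediate fraction 45/4 is closer to x than 34/3.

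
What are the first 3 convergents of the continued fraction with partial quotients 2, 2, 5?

Using the convergent recurrence p_i = a_i*p_{i-1} + p_{i-2}, q_i = a_i*q_{i-1} + q_{i-2} with p_{-2}=0, p_{-1}=1, q_{-2}=1, q_{-1}=0:
  i=0: a_0=2, p_0 = 2*1 + 0 = 2, q_0 = 2*0 + 1 = 1.
  i=1: a_1=2, p_1 = 2*2 + 1 = 5, q_1 = 2*1 + 0 = 2.
  i=2: a_2=5, p_2 = 5*5 + 2 = 27, q_2 = 5*2 + 1 = 11.

2/1, 5/2, 27/11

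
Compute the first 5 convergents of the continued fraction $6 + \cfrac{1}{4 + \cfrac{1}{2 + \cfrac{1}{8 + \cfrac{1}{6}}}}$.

Using the convergent recurrence p_i = a_i*p_{i-1} + p_{i-2}, q_i = a_i*q_{i-1} + q_{i-2} with p_{-2}=0, p_{-1}=1, q_{-2}=1, q_{-1}=0:
  i=0: a_0=6, p_0 = 6*1 + 0 = 6, q_0 = 6*0 + 1 = 1.
  i=1: a_1=4, p_1 = 4*6 + 1 = 25, q_1 = 4*1 + 0 = 4.
  i=2: a_2=2, p_2 = 2*25 + 6 = 56, q_2 = 2*4 + 1 = 9.
  i=3: a_3=8, p_3 = 8*56 + 25 = 473, q_3 = 8*9 + 4 = 76.
  i=4: a_4=6, p_4 = 6*473 + 56 = 2894, q_4 = 6*76 + 9 = 465.

6/1, 25/4, 56/9, 473/76, 2894/465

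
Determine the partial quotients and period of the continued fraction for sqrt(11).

[3; (3, 6)]

Write x_i = (sqrt(11) + m_i)/d_i with (m_0, d_0) = (0, 1). a_0 = floor(sqrt(11)) = 3, since 3^2 = 9 <= 11 < 16 = 4^2.
Iterate m_{i+1} = d_i*a_i - m_i, d_{i+1} = (11 - m_{i+1}^2)/d_i, a_{i+1} = floor((a_0 + m_{i+1})/d_{i+1}):
  m_1 = 1*3 - 0 = 3, d_1 = (11 - 3^2)/1 = 2/1 = 2, a_1 = floor((3 + 3)/2) = 3.
  m_2 = 2*3 - 3 = 3, d_2 = (11 - 3^2)/2 = 2/2 = 1, a_2 = floor((3 + 3)/1) = 6.
  m_3 = 1*6 - 3 = 3, d_3 = (11 - 3^2)/1 = 2/1 = 2: (m_3, d_3) = (m_1, d_1) = (3, 2), so from here the quotients repeat a_1, a_2; the period length is 2.
Hence the expansion of sqrt(11) is a_0 = 3 followed by the repeating block 3, 6 (period 2).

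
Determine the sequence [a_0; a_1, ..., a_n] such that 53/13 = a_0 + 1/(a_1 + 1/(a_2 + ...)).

[4; 13]

Run the Euclidean algorithm on 53 and 13; the successive quotients are the partial quotients a_0, a_1, ... (each step inverts the fractional part left over by the previous one):
  53 = 4*13 + 1, so a_0 = 4.
  13 = 13*1 + 0, so a_1 = 13.
The remainder reaches 0 after 2 divisions, so the expansion has 2 partial quotients, read off in order.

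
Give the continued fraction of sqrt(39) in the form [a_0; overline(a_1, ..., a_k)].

[6; overline(4, 12)]

Write x_i = (sqrt(39) + m_i)/d_i with (m_0, d_0) = (0, 1). a_0 = floor(sqrt(39)) = 6, since 6^2 = 36 <= 39 < 49 = 7^2.
Iterate m_{i+1} = d_i*a_i - m_i, d_{i+1} = (39 - m_{i+1}^2)/d_i, a_{i+1} = floor((a_0 + m_{i+1})/d_{i+1}):
  m_1 = 1*6 - 0 = 6, d_1 = (39 - 6^2)/1 = 3/1 = 3, a_1 = floor((6 + 6)/3) = 4.
  m_2 = 3*4 - 6 = 6, d_2 = (39 - 6^2)/3 = 3/3 = 1, a_2 = floor((6 + 6)/1) = 12.
  m_3 = 1*12 - 6 = 6, d_3 = (39 - 6^2)/1 = 3/1 = 3: (m_3, d_3) = (m_1, d_1) = (6, 3), so from here the quotients repeat a_1, a_2; the period length is 2.
Hence the expansion of sqrt(39) is a_0 = 6 followed by the repeating block 4, 12 (period 2).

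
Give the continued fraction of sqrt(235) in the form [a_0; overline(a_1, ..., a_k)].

[15; overline(3, 30)]

Write x_i = (sqrt(235) + m_i)/d_i with (m_0, d_0) = (0, 1). a_0 = floor(sqrt(235)) = 15, since 15^2 = 225 <= 235 < 256 = 16^2.
Iterate m_{i+1} = d_i*a_i - m_i, d_{i+1} = (235 - m_{i+1}^2)/d_i, a_{i+1} = floor((a_0 + m_{i+1})/d_{i+1}):
  m_1 = 1*15 - 0 = 15, d_1 = (235 - 15^2)/1 = 10/1 = 10, a_1 = floor((15 + 15)/10) = 3.
  m_2 = 10*3 - 15 = 15, d_2 = (235 - 15^2)/10 = 10/10 = 1, a_2 = floor((15 + 15)/1) = 30.
  m_3 = 1*30 - 15 = 15, d_3 = (235 - 15^2)/1 = 10/1 = 10: (m_3, d_3) = (m_1, d_1) = (15, 10), so from here the quotients repeat a_1, a_2; the period length is 2.
Hence the expansion of sqrt(235) is a_0 = 15 followed by the repeating block 3, 30 (period 2).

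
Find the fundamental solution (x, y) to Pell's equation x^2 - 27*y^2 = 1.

(x, y) = (26, 5)

First expand sqrt(27) as a continued fraction. With x_i = (sqrt(27) + m_i)/d_i and (m_0, d_0) = (0, 1): a_0 = floor(sqrt(27)) = 5, since 5^2 = 25 <= 27 < 36 = 6^2.
Iterate m_{i+1} = d_i*a_i - m_i, d_{i+1} = (27 - m_{i+1}^2)/d_i, a_{i+1} = floor((a_0 + m_{i+1})/d_{i+1}):
  m_1 = 1*5 - 0 = 5, d_1 = (27 - 5^2)/1 = 2/1 = 2, a_1 = floor((5 + 5)/2) = 5.
  m_2 = 2*5 - 5 = 5, d_2 = (27 - 5^2)/2 = 2/2 = 1, a_2 = floor((5 + 5)/1) = 10.
  m_3 = 1*10 - 5 = 5, d_3 = (27 - 5^2)/1 = 2/1 = 2: (m_3, d_3) = (m_1, d_1) = (5, 2), so from here the quotients repeat a_1, a_2; the period length is 2.
So sqrt(27) = [5; (5, 10)] with period length k = 2.
k is even, so the fundamental solution of x^2 - 27y^2 = 1 is (p_{k-1}, q_{k-1}) = (p_1, q_1); compute convergents through index 1.
Convergents (p_i = a_i*p_{i-1} + p_{i-2}, q_i = a_i*q_{i-1} + q_{i-2} with p_{-2}=0, p_{-1}=1, q_{-2}=1, q_{-1}=0):
  i=0: a_0=5, p_0 = 5*1 + 0 = 5, q_0 = 5*0 + 1 = 1.
  i=1: a_1=5, p_1 = 5*5 + 1 = 26, q_1 = 5*1 + 0 = 5.
Check: 26^2 - 27*5^2 = 676 - 675 = 1, so (x, y) = (26, 5) solves the equation, and by the theorem it is the least positive solution.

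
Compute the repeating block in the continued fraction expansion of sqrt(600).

Write x_i = (sqrt(600) + m_i)/d_i with (m_0, d_0) = (0, 1). a_0 = floor(sqrt(600)) = 24, since 24^2 = 576 <= 600 < 625 = 25^2.
Iterate m_{i+1} = d_i*a_i - m_i, d_{i+1} = (600 - m_{i+1}^2)/d_i, a_{i+1} = floor((a_0 + m_{i+1})/d_{i+1}):
  m_1 = 1*24 - 0 = 24, d_1 = (600 - 24^2)/1 = 24/1 = 24, a_1 = floor((24 + 24)/24) = 2.
  m_2 = 24*2 - 24 = 24, d_2 = (600 - 24^2)/24 = 24/24 = 1, a_2 = floor((24 + 24)/1) = 48.
  m_3 = 1*48 - 24 = 24, d_3 = (600 - 24^2)/1 = 24/1 = 24: (m_3, d_3) = (m_1, d_1) = (24, 24), so from here the quotients repeat a_1, a_2; the period length is 2.
Hence the expansion of sqrt(600) is a_0 = 24 followed by the repeating block 2, 48 (period 2).

[24; (2, 48)]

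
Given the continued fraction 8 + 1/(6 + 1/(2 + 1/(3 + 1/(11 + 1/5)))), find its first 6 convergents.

Using the convergent recurrence p_i = a_i*p_{i-1} + p_{i-2}, q_i = a_i*q_{i-1} + q_{i-2} with p_{-2}=0, p_{-1}=1, q_{-2}=1, q_{-1}=0:
  i=0: a_0=8, p_0 = 8*1 + 0 = 8, q_0 = 8*0 + 1 = 1.
  i=1: a_1=6, p_1 = 6*8 + 1 = 49, q_1 = 6*1 + 0 = 6.
  i=2: a_2=2, p_2 = 2*49 + 8 = 106, q_2 = 2*6 + 1 = 13.
  i=3: a_3=3, p_3 = 3*106 + 49 = 367, q_3 = 3*13 + 6 = 45.
  i=4: a_4=11, p_4 = 11*367 + 106 = 4143, q_4 = 11*45 + 13 = 508.
  i=5: a_5=5, p_5 = 5*4143 + 367 = 21082, q_5 = 5*508 + 45 = 2585.

8/1, 49/6, 106/13, 367/45, 4143/508, 21082/2585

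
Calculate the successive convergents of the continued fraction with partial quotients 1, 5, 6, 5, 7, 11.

Using the convergent recurrence p_i = a_i*p_{i-1} + p_{i-2}, q_i = a_i*q_{i-1} + q_{i-2} with p_{-2}=0, p_{-1}=1, q_{-2}=1, q_{-1}=0:
  i=0: a_0=1, p_0 = 1*1 + 0 = 1, q_0 = 1*0 + 1 = 1.
  i=1: a_1=5, p_1 = 5*1 + 1 = 6, q_1 = 5*1 + 0 = 5.
  i=2: a_2=6, p_2 = 6*6 + 1 = 37, q_2 = 6*5 + 1 = 31.
  i=3: a_3=5, p_3 = 5*37 + 6 = 191, q_3 = 5*31 + 5 = 160.
  i=4: a_4=7, p_4 = 7*191 + 37 = 1374, q_4 = 7*160 + 31 = 1151.
  i=5: a_5=11, p_5 = 11*1374 + 191 = 15305, q_5 = 11*1151 + 160 = 12821.

1/1, 6/5, 37/31, 191/160, 1374/1151, 15305/12821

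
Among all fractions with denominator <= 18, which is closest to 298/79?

49/13

Expand x = 298/79 as a continued fraction with the Euclidean algorithm:
  298 = 3*79 + 61, so a_0 = 3.
  79 = 1*61 + 18, so a_1 = 1.
  61 = 3*18 + 7, so a_2 = 3.
  18 = 2*7 + 4, so a_3 = 2.
  7 = 1*4 + 3, so a_4 = 1.
  4 = 1*3 + 1, so a_5 = 1.
  3 = 3*1 + 0, so a_6 = 3.
so x = [3; 1, 3, 2, 1, 1, 3].
Convergents (p_i = a_i*p_{i-1} + p_{i-2}, q_i = a_i*q_{i-1} + q_{i-2} with p_{-2}=0, p_{-1}=1, q_{-2}=1, q_{-1}=0), until the denominator exceeds 18:
  i=0: a_0=3, p_0 = 3*1 + 0 = 3, q_0 = 3*0 + 1 = 1.
  i=1: a_1=1, p_1 = 1*3 + 1 = 4, q_1 = 1*1 + 0 = 1.
  i=2: a_2=3, p_2 = 3*4 + 3 = 15, q_2 = 3*1 + 1 = 4.
  i=3: a_3=2, p_3 = 2*15 + 4 = 34, q_3 = 2*4 + 1 = 9.
  i=4: a_4=1, p_4 = 1*34 + 15 = 49, q_4 = 1*9 + 4 = 13.
  i=5: a_5=1, p_5 = 1*49 + 34 = 83, q_5 = 1*13 + 9 = 22.
q_5 = 22 > 18, so the last convergent with denominator <= 18 is p_4/q_4 = 49/13.
The closest fraction with denominator <= 18 is either p_4/q_4 or the intermediate fraction (k*p_4 + p_3)/(k*q_4 + q_3) with the largest k >= 1 whose denominator stays <= 18; these approach x as k grows, and every other convergent or intermediate fraction in range is farther away.
Largest k: floor((18 - q_3)/q_4) = floor((18 - 9)/13) = 0.
Since k = 0, no intermediate fraction beyond p_4/q_4 has denominator <= 18, so the convergent 49/13 is the closest (its error is |298*13 - 49*79|/(79*13) = 3/1027).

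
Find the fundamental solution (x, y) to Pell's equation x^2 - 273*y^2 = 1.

First expand sqrt(273) as a continued fraction. With x_i = (sqrt(273) + m_i)/d_i and (m_0, d_0) = (0, 1): a_0 = floor(sqrt(273)) = 16, since 16^2 = 256 <= 273 < 289 = 17^2.
Iterate m_{i+1} = d_i*a_i - m_i, d_{i+1} = (273 - m_{i+1}^2)/d_i, a_{i+1} = floor((a_0 + m_{i+1})/d_{i+1}):
  m_1 = 1*16 - 0 = 16, d_1 = (273 - 16^2)/1 = 17/1 = 17, a_1 = floor((16 + 16)/17) = 1.
  m_2 = 17*1 - 16 = 1, d_2 = (273 - 1^2)/17 = 272/17 = 16, a_2 = floor((16 + 1)/16) = 1.
  m_3 = 16*1 - 1 = 15, d_3 = (273 - 15^2)/16 = 48/16 = 3, a_3 = floor((16 + 15)/3) = 10.
  m_4 = 3*10 - 15 = 15, d_4 = (273 - 15^2)/3 = 48/3 = 16, a_4 = floor((16 + 15)/16) = 1.
  m_5 = 16*1 - 15 = 1, d_5 = (273 - 1^2)/16 = 272/16 = 17, a_5 = floor((16 + 1)/17) = 1.
  m_6 = 17*1 - 1 = 16, d_6 = (273 - 16^2)/17 = 17/17 = 1, a_6 = floor((16 + 16)/1) = 32.
  m_7 = 1*32 - 16 = 16, d_7 = (273 - 16^2)/1 = 17/1 = 17: (m_7, d_7) = (m_1, d_1) = (16, 17), so from here the quotients repeat a_1, ..., a_6; the period length is 6.
So sqrt(273) = [16; (1, 1, 10, 1, 1, 32)] with period length k = 6.
k is even, so the fundamental solution of x^2 - 273y^2 = 1 is (p_{k-1}, q_{k-1}) = (p_5, q_5); compute convergents through index 5.
Convergents (p_i = a_i*p_{i-1} + p_{i-2}, q_i = a_i*q_{i-1} + q_{i-2} with p_{-2}=0, p_{-1}=1, q_{-2}=1, q_{-1}=0):
  i=0: a_0=16, p_0 = 16*1 + 0 = 16, q_0 = 16*0 + 1 = 1.
  i=1: a_1=1, p_1 = 1*16 + 1 = 17, q_1 = 1*1 + 0 = 1.
  i=2: a_2=1, p_2 = 1*17 + 16 = 33, q_2 = 1*1 + 1 = 2.
  i=3: a_3=10, p_3 = 10*33 + 17 = 347, q_3 = 10*2 + 1 = 21.
  i=4: a_4=1, p_4 = 1*347 + 33 = 380, q_4 = 1*21 + 2 = 23.
  i=5: a_5=1, p_5 = 1*380 + 347 = 727, q_5 = 1*23 + 21 = 44.
Check: 727^2 - 273*44^2 = 528529 - 528528 = 1, so (x, y) = (727, 44) solves the equation, and by the theorem it is the least positive solution.

(x, y) = (727, 44)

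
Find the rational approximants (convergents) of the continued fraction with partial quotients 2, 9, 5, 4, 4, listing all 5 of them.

Using the convergent recurrence p_i = a_i*p_{i-1} + p_{i-2}, q_i = a_i*q_{i-1} + q_{i-2} with p_{-2}=0, p_{-1}=1, q_{-2}=1, q_{-1}=0:
  i=0: a_0=2, p_0 = 2*1 + 0 = 2, q_0 = 2*0 + 1 = 1.
  i=1: a_1=9, p_1 = 9*2 + 1 = 19, q_1 = 9*1 + 0 = 9.
  i=2: a_2=5, p_2 = 5*19 + 2 = 97, q_2 = 5*9 + 1 = 46.
  i=3: a_3=4, p_3 = 4*97 + 19 = 407, q_3 = 4*46 + 9 = 193.
  i=4: a_4=4, p_4 = 4*407 + 97 = 1725, q_4 = 4*193 + 46 = 818.

2/1, 19/9, 97/46, 407/193, 1725/818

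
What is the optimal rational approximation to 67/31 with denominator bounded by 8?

13/6

Expand x = 67/31 as a continued fraction with the Euclidean algorithm:
  67 = 2*31 + 5, so a_0 = 2.
  31 = 6*5 + 1, so a_1 = 6.
  5 = 5*1 + 0, so a_2 = 5.
so x = [2; 6, 5].
Convergents (p_i = a_i*p_{i-1} + p_{i-2}, q_i = a_i*q_{i-1} + q_{i-2} with p_{-2}=0, p_{-1}=1, q_{-2}=1, q_{-1}=0), until the denominator exceeds 8:
  i=0: a_0=2, p_0 = 2*1 + 0 = 2, q_0 = 2*0 + 1 = 1.
  i=1: a_1=6, p_1 = 6*2 + 1 = 13, q_1 = 6*1 + 0 = 6.
  i=2: a_2=5, p_2 = 5*13 + 2 = 67, q_2 = 5*6 + 1 = 31.
q_2 = 31 > 8, so the last convergent with denominator <= 8 is p_1/q_1 = 13/6.
The closest fraction with denominator <= 8 is either p_1/q_1 or the intermediate fraction (k*p_1 + p_0)/(k*q_1 + q_0) with the largest k >= 1 whose denominator stays <= 8; these approach x as k grows, and every other convergent or intermediate fraction in range is farther away.
Largest k: floor((8 - q_0)/q_1) = floor((8 - 1)/6) = 1.
That gives (1*13 + 2)/(1*6 + 1) = 15/7.
Compare the errors: |x - 13/6| = |67*6 - 13*31|/(31*6) = 1/186, and |x - 15/7| = |67*7 - 15*31|/(31*7) = 4/217.
Cross-multiplying, 1*217 = 217 < 744 = 4*186, so 1/186 is smaller: the convergent 13/6 is closer to x than 15/7.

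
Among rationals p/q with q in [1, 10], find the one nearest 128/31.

Expand x = 128/31 as a continued fraction with the Euclidean algorithm:
  128 = 4*31 + 4, so a_0 = 4.
  31 = 7*4 + 3, so a_1 = 7.
  4 = 1*3 + 1, so a_2 = 1.
  3 = 3*1 + 0, so a_3 = 3.
so x = [4; 7, 1, 3].
Convergents (p_i = a_i*p_{i-1} + p_{i-2}, q_i = a_i*q_{i-1} + q_{i-2} with p_{-2}=0, p_{-1}=1, q_{-2}=1, q_{-1}=0), until the denominator exceeds 10:
  i=0: a_0=4, p_0 = 4*1 + 0 = 4, q_0 = 4*0 + 1 = 1.
  i=1: a_1=7, p_1 = 7*4 + 1 = 29, q_1 = 7*1 + 0 = 7.
  i=2: a_2=1, p_2 = 1*29 + 4 = 33, q_2 = 1*7 + 1 = 8.
  i=3: a_3=3, p_3 = 3*33 + 29 = 128, q_3 = 3*8 + 7 = 31.
q_3 = 31 > 10, so the last convergent with denominator <= 10 is p_2/q_2 = 33/8.
The closest fraction with denominator <= 10 is either p_2/q_2 or the intermediate fraction (k*p_2 + p_1)/(k*q_2 + q_1) with the largest k >= 1 whose denominator stays <= 10; these approach x as k grows, and every other convergent or intermediate fraction in range is farther away.
Largest k: floor((10 - q_1)/q_2) = floor((10 - 7)/8) = 0.
Since k = 0, no intermediate fraction beyond p_2/q_2 has denominator <= 10, so the convergent 33/8 is the closest (its error is |128*8 - 33*31|/(31*8) = 1/248).

33/8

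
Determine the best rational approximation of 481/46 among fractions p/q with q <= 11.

115/11

Expand x = 481/46 as a continued fraction with the Euclidean algorithm:
  481 = 10*46 + 21, so a_0 = 10.
  46 = 2*21 + 4, so a_1 = 2.
  21 = 5*4 + 1, so a_2 = 5.
  4 = 4*1 + 0, so a_3 = 4.
so x = [10; 2, 5, 4].
Convergents (p_i = a_i*p_{i-1} + p_{i-2}, q_i = a_i*q_{i-1} + q_{i-2} with p_{-2}=0, p_{-1}=1, q_{-2}=1, q_{-1}=0), until the denominator exceeds 11:
  i=0: a_0=10, p_0 = 10*1 + 0 = 10, q_0 = 10*0 + 1 = 1.
  i=1: a_1=2, p_1 = 2*10 + 1 = 21, q_1 = 2*1 + 0 = 2.
  i=2: a_2=5, p_2 = 5*21 + 10 = 115, q_2 = 5*2 + 1 = 11.
  i=3: a_3=4, p_3 = 4*115 + 21 = 481, q_3 = 4*11 + 2 = 46.
q_3 = 46 > 11, so the last convergent with denominator <= 11 is p_2/q_2 = 115/11.
The closest fraction with denominator <= 11 is either p_2/q_2 or the intermediate fraction (k*p_2 + p_1)/(k*q_2 + q_1) with the largest k >= 1 whose denominator stays <= 11; these approach x as k grows, and every other convergent or intermediate fraction in range is farther away.
Largest k: floor((11 - q_1)/q_2) = floor((11 - 2)/11) = 0.
Since k = 0, no intermediate fraction beyond p_2/q_2 has denominator <= 11, so the convergent 115/11 is the closest (its error is |481*11 - 115*46|/(46*11) = 1/506).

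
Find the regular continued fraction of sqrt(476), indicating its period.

Write x_i = (sqrt(476) + m_i)/d_i with (m_0, d_0) = (0, 1). a_0 = floor(sqrt(476)) = 21, since 21^2 = 441 <= 476 < 484 = 22^2.
Iterate m_{i+1} = d_i*a_i - m_i, d_{i+1} = (476 - m_{i+1}^2)/d_i, a_{i+1} = floor((a_0 + m_{i+1})/d_{i+1}):
  m_1 = 1*21 - 0 = 21, d_1 = (476 - 21^2)/1 = 35/1 = 35, a_1 = floor((21 + 21)/35) = 1.
  m_2 = 35*1 - 21 = 14, d_2 = (476 - 14^2)/35 = 280/35 = 8, a_2 = floor((21 + 14)/8) = 4.
  m_3 = 8*4 - 14 = 18, d_3 = (476 - 18^2)/8 = 152/8 = 19, a_3 = floor((21 + 18)/19) = 2.
  m_4 = 19*2 - 18 = 20, d_4 = (476 - 20^2)/19 = 76/19 = 4, a_4 = floor((21 + 20)/4) = 10.
  m_5 = 4*10 - 20 = 20, d_5 = (476 - 20^2)/4 = 76/4 = 19, a_5 = floor((21 + 20)/19) = 2.
  m_6 = 19*2 - 20 = 18, d_6 = (476 - 18^2)/19 = 152/19 = 8, a_6 = floor((21 + 18)/8) = 4.
  m_7 = 8*4 - 18 = 14, d_7 = (476 - 14^2)/8 = 280/8 = 35, a_7 = floor((21 + 14)/35) = 1.
  m_8 = 35*1 - 14 = 21, d_8 = (476 - 21^2)/35 = 35/35 = 1, a_8 = floor((21 + 21)/1) = 42.
  m_9 = 1*42 - 21 = 21, d_9 = (476 - 21^2)/1 = 35/1 = 35: (m_9, d_9) = (m_1, d_1) = (21, 35), so from here the quotients repeat a_1, ..., a_8; the period length is 8.
Hence the expansion of sqrt(476) is a_0 = 21 followed by the repeating block 1, 4, 2, 10, 2, 4, 1, 42 (period 8).

[21; (1, 4, 2, 10, 2, 4, 1, 42)]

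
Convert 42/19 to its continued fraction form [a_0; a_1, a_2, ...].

[2; 4, 1, 3]

Run the Euclidean algorithm on 42 and 19; the successive quotients are the partial quotients a_0, a_1, ... (each step inverts the fractional part left over by the previous one):
  42 = 2*19 + 4, so a_0 = 2.
  19 = 4*4 + 3, so a_1 = 4.
  4 = 1*3 + 1, so a_2 = 1.
  3 = 3*1 + 0, so a_3 = 3.
The remainder reaches 0 after 4 divisions, so the expansion has 4 partial quotients, read off in order.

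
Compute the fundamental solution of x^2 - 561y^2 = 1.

(x, y) = (522785, 22072)

First expand sqrt(561) as a continued fraction. With x_i = (sqrt(561) + m_i)/d_i and (m_0, d_0) = (0, 1): a_0 = floor(sqrt(561)) = 23, since 23^2 = 529 <= 561 < 576 = 24^2.
Iterate m_{i+1} = d_i*a_i - m_i, d_{i+1} = (561 - m_{i+1}^2)/d_i, a_{i+1} = floor((a_0 + m_{i+1})/d_{i+1}):
  m_1 = 1*23 - 0 = 23, d_1 = (561 - 23^2)/1 = 32/1 = 32, a_1 = floor((23 + 23)/32) = 1.
  m_2 = 32*1 - 23 = 9, d_2 = (561 - 9^2)/32 = 480/32 = 15, a_2 = floor((23 + 9)/15) = 2.
  m_3 = 15*2 - 9 = 21, d_3 = (561 - 21^2)/15 = 120/15 = 8, a_3 = floor((23 + 21)/8) = 5.
  m_4 = 8*5 - 21 = 19, d_4 = (561 - 19^2)/8 = 200/8 = 25, a_4 = floor((23 + 19)/25) = 1.
  m_5 = 25*1 - 19 = 6, d_5 = (561 - 6^2)/25 = 525/25 = 21, a_5 = floor((23 + 6)/21) = 1.
  m_6 = 21*1 - 6 = 15, d_6 = (561 - 15^2)/21 = 336/21 = 16, a_6 = floor((23 + 15)/16) = 2.
  m_7 = 16*2 - 15 = 17, d_7 = (561 - 17^2)/16 = 272/16 = 17, a_7 = floor((23 + 17)/17) = 2.
  m_8 = 17*2 - 17 = 17, d_8 = (561 - 17^2)/17 = 272/17 = 16, a_8 = floor((23 + 17)/16) = 2.
  m_9 = 16*2 - 17 = 15, d_9 = (561 - 15^2)/16 = 336/16 = 21, a_9 = floor((23 + 15)/21) = 1.
  m_10 = 21*1 - 15 = 6, d_10 = (561 - 6^2)/21 = 525/21 = 25, a_10 = floor((23 + 6)/25) = 1.
  m_11 = 25*1 - 6 = 19, d_11 = (561 - 19^2)/25 = 200/25 = 8, a_11 = floor((23 + 19)/8) = 5.
  m_12 = 8*5 - 19 = 21, d_12 = (561 - 21^2)/8 = 120/8 = 15, a_12 = floor((23 + 21)/15) = 2.
  m_13 = 15*2 - 21 = 9, d_13 = (561 - 9^2)/15 = 480/15 = 32, a_13 = floor((23 + 9)/32) = 1.
  m_14 = 32*1 - 9 = 23, d_14 = (561 - 23^2)/32 = 32/32 = 1, a_14 = floor((23 + 23)/1) = 46.
  m_15 = 1*46 - 23 = 23, d_15 = (561 - 23^2)/1 = 32/1 = 32: (m_15, d_15) = (m_1, d_1) = (23, 32), so from here the quotients repeat a_1, ..., a_14; the period length is 14.
So sqrt(561) = [23; (1, 2, 5, 1, 1, 2, 2, 2, 1, 1, 5, 2, 1, 46)] with period length k = 14.
k is even, so the fundamental solution of x^2 - 561y^2 = 1 is (p_{k-1}, q_{k-1}) = (p_13, q_13); compute convergents through index 13.
Convergents (p_i = a_i*p_{i-1} + p_{i-2}, q_i = a_i*q_{i-1} + q_{i-2} with p_{-2}=0, p_{-1}=1, q_{-2}=1, q_{-1}=0):
  i=0: a_0=23, p_0 = 23*1 + 0 = 23, q_0 = 23*0 + 1 = 1.
  i=1: a_1=1, p_1 = 1*23 + 1 = 24, q_1 = 1*1 + 0 = 1.
  i=2: a_2=2, p_2 = 2*24 + 23 = 71, q_2 = 2*1 + 1 = 3.
  i=3: a_3=5, p_3 = 5*71 + 24 = 379, q_3 = 5*3 + 1 = 16.
  i=4: a_4=1, p_4 = 1*379 + 71 = 450, q_4 = 1*16 + 3 = 19.
  i=5: a_5=1, p_5 = 1*450 + 379 = 829, q_5 = 1*19 + 16 = 35.
  i=6: a_6=2, p_6 = 2*829 + 450 = 2108, q_6 = 2*35 + 19 = 89.
  i=7: a_7=2, p_7 = 2*2108 + 829 = 5045, q_7 = 2*89 + 35 = 213.
  i=8: a_8=2, p_8 = 2*5045 + 2108 = 12198, q_8 = 2*213 + 89 = 515.
  i=9: a_9=1, p_9 = 1*12198 + 5045 = 17243, q_9 = 1*515 + 213 = 728.
  i=10: a_10=1, p_10 = 1*17243 + 12198 = 29441, q_10 = 1*728 + 515 = 1243.
  i=11: a_11=5, p_11 = 5*29441 + 17243 = 164448, q_11 = 5*1243 + 728 = 6943.
  i=12: a_12=2, p_12 = 2*164448 + 29441 = 358337, q_12 = 2*6943 + 1243 = 15129.
  i=13: a_13=1, p_13 = 1*358337 + 164448 = 522785, q_13 = 1*15129 + 6943 = 22072.
Check: 522785^2 - 561*22072^2 = 273304156225 - 273304156224 = 1, so (x, y) = (522785, 22072) solves the equation, and by the theorem it is the least positive solution.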